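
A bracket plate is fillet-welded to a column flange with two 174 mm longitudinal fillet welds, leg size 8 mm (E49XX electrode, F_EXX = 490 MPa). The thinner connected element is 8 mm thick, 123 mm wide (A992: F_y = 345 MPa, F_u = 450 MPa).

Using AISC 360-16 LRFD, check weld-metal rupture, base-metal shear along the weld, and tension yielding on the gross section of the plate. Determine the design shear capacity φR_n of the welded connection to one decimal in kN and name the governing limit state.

Weld metal: throat = 0.707×8 = 5.656 mm, L = 2×174 = 348 mm. φR_n = 0.75 × 0.6 × 490 × 5.656 × 348 = 434.0 kN.
Base metal shear (8 mm plate): yield φR_n = 1.0×0.6×345×8×348 = 576.3 kN; rupture φR_n = 0.75×0.6×450×8×348 = 563.8 kN; take 563.8 kN (rupture).
Tension yield (gross): A_g = 123×8 = 984 mm². φR_n = 0.90 × 345 × 984 = 305.5 kN.
Governing: min(434.0, 563.8, 305.5) = 305.5 kN → gross-section yield.

305.5 kN (gross-section yield governs)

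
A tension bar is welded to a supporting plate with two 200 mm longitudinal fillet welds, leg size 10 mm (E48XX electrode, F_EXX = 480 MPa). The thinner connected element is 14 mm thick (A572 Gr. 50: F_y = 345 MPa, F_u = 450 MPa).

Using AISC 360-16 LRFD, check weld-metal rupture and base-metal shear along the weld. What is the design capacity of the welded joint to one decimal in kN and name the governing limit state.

Weld metal: throat = 0.707×10 = 7.07 mm, L = 2×200 = 400 mm. φR_n = 0.75 × 0.6 × 480 × 7.07 × 400 = 610.8 kN.
Base metal shear (14 mm plate): yield φR_n = 1.0×0.6×345×14×400 = 1159.2 kN; rupture φR_n = 0.75×0.6×450×14×400 = 1134.0 kN; take 1134.0 kN (rupture).
Governing: min(610.8, 1134.0) = 610.8 kN → weld metal.

610.8 kN (weld metal governs)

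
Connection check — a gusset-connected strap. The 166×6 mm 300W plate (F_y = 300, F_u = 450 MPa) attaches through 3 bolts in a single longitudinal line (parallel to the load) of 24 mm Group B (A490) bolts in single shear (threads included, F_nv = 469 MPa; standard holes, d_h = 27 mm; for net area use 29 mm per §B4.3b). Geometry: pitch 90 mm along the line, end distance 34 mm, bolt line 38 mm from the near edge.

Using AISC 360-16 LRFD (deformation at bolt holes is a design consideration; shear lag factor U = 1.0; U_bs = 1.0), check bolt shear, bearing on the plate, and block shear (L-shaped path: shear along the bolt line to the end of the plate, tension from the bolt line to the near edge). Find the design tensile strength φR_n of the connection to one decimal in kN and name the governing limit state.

219.5 kN (block shear governs)

Bolt shear: A_b = π(24)²/4 = 452.39 mm². φR_n = 0.75 × 469 × 452.39 × 3 × 1 = 477.4 kN.
Bearing (6 mm plate, F_u = 450 MPa): end bolts L_c = 34 − 27/2 = 20.5, R_n = min(1.2×20.5×6×450, 2.4×24×6×450) = 66.42 kN/bolt; interior L_c = 90 − 27 = 63, R_n = 155.52 kN/bolt. φR_n = 0.75 × (1×66.42 + 2×155.52) = 283.1 kN.
Block shear: shear path 1×[34+2×90] = 1×214 mm, A_gv = 1284, A_nv = 1×(214 − 2.5×29)×6 = 849 mm²; tension to near edge: (38 − 0.5×29)×6 = 141 mm². R_n = min(0.6×450×849, 0.6×300×1284) + 1.0×450×141 = min(229.23, 231.12) + 63.45 = 292.68 kN. φR_n = 0.75 × 292.68 = 219.5 kN.
Governing: min(477.4, 283.1, 219.5) = 219.5 kN → block shear.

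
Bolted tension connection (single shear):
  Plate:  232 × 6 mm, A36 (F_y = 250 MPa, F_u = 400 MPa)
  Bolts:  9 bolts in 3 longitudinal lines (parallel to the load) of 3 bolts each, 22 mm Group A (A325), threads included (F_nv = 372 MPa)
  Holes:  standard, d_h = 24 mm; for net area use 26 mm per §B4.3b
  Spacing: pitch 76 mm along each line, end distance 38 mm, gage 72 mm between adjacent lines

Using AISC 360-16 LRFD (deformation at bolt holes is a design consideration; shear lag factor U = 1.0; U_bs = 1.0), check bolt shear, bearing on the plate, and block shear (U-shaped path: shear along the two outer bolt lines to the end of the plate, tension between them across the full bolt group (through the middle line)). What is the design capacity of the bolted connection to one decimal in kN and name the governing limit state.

422.1 kN (block shear governs)

Bolt shear: A_b = π(22)²/4 = 380.13 mm². φR_n = 0.75 × 372 × 380.13 × 9 × 1 = 954.5 kN.
Bearing (6 mm plate, F_u = 400 MPa): end bolts L_c = 38 − 24/2 = 26, R_n = min(1.2×26×6×400, 2.4×22×6×400) = 74.88 kN/bolt; interior L_c = 76 − 24 = 52, R_n = 126.72 kN/bolt. φR_n = 0.75 × (3×74.88 + 6×126.72) = 738.7 kN.
Block shear: shear path 2×[38+2×76] = 2×190 mm, A_gv = 2280, A_nv = 2×(190 − 2.5×26)×6 = 1500 mm²; tension across gage: (144 − 2×26)×6 = 552 mm². R_n = min(0.6×400×1500, 0.6×250×2280) + 1.0×400×552 = min(360, 342) + 220.8 = 562.8 kN. φR_n = 0.75 × 562.8 = 422.1 kN.
Governing: min(954.5, 738.7, 422.1) = 422.1 kN → block shear.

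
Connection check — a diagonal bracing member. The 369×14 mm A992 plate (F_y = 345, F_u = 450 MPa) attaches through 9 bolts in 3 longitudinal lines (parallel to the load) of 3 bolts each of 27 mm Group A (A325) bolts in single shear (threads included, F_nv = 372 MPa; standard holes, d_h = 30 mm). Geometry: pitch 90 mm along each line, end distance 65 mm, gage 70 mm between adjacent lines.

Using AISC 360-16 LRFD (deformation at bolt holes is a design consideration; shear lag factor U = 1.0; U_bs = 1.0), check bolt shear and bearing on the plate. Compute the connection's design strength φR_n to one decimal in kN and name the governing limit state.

1437.7 kN (bolt shear governs)

Bolt shear: A_b = π(27)²/4 = 572.56 mm². φR_n = 0.75 × 372 × 572.56 × 9 × 1 = 1437.7 kN.
Bearing (14 mm plate, F_u = 450 MPa): end bolts L_c = 65 − 30/2 = 50, R_n = min(1.2×50×14×450, 2.4×27×14×450) = 378 kN/bolt; interior L_c = 90 − 30 = 60, R_n = 408.24 kN/bolt. φR_n = 0.75 × (3×378 + 6×408.24) = 2687.6 kN.
Governing: min(1437.7, 2687.6) = 1437.7 kN → bolt shear.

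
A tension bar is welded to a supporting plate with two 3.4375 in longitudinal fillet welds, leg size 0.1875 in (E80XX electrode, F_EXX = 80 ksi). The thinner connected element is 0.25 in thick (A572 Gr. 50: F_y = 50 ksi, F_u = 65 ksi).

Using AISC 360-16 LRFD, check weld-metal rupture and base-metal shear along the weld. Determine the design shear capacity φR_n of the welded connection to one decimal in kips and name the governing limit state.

Weld metal: throat = 0.707×0.1875 = 0.13256 in, L = 2×3.4375 = 6.875 in. φR_n = 0.75 × 0.6 × 80 × 0.13256 × 6.875 = 32.8 kips.
Base metal shear (0.25 in plate): yield φR_n = 1.0×0.6×50×0.25×6.875 = 51.6 kips; rupture φR_n = 0.75×0.6×65×0.25×6.875 = 50.3 kips; take 50.3 kips (rupture).
Governing: min(32.8, 50.3) = 32.8 kips → weld metal.

32.8 kips (weld metal governs)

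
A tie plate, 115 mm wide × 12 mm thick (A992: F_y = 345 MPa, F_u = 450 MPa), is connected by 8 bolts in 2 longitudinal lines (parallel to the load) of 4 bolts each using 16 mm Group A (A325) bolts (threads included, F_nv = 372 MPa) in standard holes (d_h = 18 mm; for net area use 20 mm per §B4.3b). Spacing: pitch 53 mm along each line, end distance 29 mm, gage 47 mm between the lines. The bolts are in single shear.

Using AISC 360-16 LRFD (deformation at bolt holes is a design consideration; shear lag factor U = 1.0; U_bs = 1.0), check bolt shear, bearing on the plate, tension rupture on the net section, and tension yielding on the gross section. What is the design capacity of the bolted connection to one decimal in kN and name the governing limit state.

303.8 kN (net-section rupture governs)

Bolt shear: A_b = π(16)²/4 = 201.06 mm². φR_n = 0.75 × 372 × 201.06 × 8 × 1 = 448.8 kN.
Bearing (12 mm plate, F_u = 450 MPa): end bolts L_c = 29 − 18/2 = 20, R_n = min(1.2×20×12×450, 2.4×16×12×450) = 129.6 kN/bolt; interior L_c = 53 − 18 = 35, R_n = 207.36 kN/bolt. φR_n = 0.75 × (2×129.6 + 6×207.36) = 1127.5 kN.
Tension rupture (net): A_n = (115 − 2×20)×12 = 900 mm² (U = 1.0, A_e = A_n). φR_n = 0.75 × 450 × 900 = 303.8 kN.
Tension yield (gross): A_g = 115×12 = 1380 mm². φR_n = 0.90 × 345 × 1380 = 428.5 kN.
Governing: min(448.8, 1127.5, 303.8, 428.5) = 303.8 kN → net-section rupture.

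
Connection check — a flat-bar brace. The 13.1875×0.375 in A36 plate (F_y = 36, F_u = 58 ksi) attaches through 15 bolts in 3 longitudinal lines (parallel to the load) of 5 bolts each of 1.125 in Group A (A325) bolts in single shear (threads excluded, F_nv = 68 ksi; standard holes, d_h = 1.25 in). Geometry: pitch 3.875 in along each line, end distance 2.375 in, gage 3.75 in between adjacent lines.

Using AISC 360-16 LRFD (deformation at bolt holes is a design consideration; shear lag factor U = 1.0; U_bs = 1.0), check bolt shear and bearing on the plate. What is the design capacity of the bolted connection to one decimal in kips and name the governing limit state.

631.3 kips (bearing governs)

Bolt shear: A_b = π(1.125)²/4 = 0.99402 in². φR_n = 0.75 × 68 × 0.99402 × 15 × 1 = 760.4 kips.
Bearing (0.375 in plate, F_u = 58 ksi): end bolts L_c = 2.375 − 1.25/2 = 1.75, R_n = min(1.2×1.75×0.375×58, 2.4×1.125×0.375×58) = 45.675 kips/bolt; interior L_c = 3.875 − 1.25 = 2.625, R_n = 58.725 kips/bolt. φR_n = 0.75 × (3×45.675 + 12×58.725) = 631.3 kips.
Governing: min(760.4, 631.3) = 631.3 kips → bearing.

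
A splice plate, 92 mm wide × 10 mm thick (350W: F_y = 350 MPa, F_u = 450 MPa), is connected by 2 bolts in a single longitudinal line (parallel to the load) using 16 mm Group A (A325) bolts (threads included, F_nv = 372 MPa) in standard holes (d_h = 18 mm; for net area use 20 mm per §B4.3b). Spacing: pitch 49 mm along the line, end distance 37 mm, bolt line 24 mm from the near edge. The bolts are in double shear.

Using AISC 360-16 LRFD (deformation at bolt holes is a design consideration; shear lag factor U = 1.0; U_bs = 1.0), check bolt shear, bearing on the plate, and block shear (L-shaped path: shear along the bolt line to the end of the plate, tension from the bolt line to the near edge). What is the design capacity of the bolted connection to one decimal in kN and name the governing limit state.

Bolt shear: A_b = π(16)²/4 = 201.06 mm². φR_n = 0.75 × 372 × 201.06 × 2 × 2 = 224.4 kN.
Bearing (10 mm plate, F_u = 450 MPa): end bolts L_c = 37 − 18/2 = 28, R_n = min(1.2×28×10×450, 2.4×16×10×450) = 151.2 kN/bolt; interior L_c = 49 − 18 = 31, R_n = 167.4 kN/bolt. φR_n = 0.75 × (1×151.2 + 1×167.4) = 239.0 kN.
Block shear: shear path 1×[37+1×49] = 1×86 mm, A_gv = 860, A_nv = 1×(86 − 1.5×20)×10 = 560 mm²; tension to near edge: (24 − 0.5×20)×10 = 140 mm². R_n = min(0.6×450×560, 0.6×350×860) + 1.0×450×140 = min(151.2, 180.6) + 63 = 214.2 kN. φR_n = 0.75 × 214.2 = 160.7 kN.
Governing: min(224.4, 239.0, 160.7) = 160.7 kN → block shear.

160.7 kN (block shear governs)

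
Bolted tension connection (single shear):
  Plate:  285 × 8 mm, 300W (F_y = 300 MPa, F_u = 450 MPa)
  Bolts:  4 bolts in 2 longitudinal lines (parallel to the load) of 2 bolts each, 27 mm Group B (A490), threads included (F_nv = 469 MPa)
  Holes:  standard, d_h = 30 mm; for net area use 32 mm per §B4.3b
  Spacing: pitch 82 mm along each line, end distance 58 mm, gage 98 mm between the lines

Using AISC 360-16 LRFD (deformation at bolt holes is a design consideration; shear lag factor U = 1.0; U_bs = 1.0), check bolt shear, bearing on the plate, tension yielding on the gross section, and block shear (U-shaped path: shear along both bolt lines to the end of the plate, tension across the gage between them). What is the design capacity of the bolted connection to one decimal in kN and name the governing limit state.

Bolt shear: A_b = π(27)²/4 = 572.56 mm². φR_n = 0.75 × 469 × 572.56 × 4 × 1 = 805.6 kN.
Bearing (8 mm plate, F_u = 450 MPa): end bolts L_c = 58 − 30/2 = 43, R_n = min(1.2×43×8×450, 2.4×27×8×450) = 185.76 kN/bolt; interior L_c = 82 − 30 = 52, R_n = 224.64 kN/bolt. φR_n = 0.75 × (2×185.76 + 2×224.64) = 615.6 kN.
Tension yield (gross): A_g = 285×8 = 2280 mm². φR_n = 0.90 × 300 × 2280 = 615.6 kN.
Block shear: shear path 2×[58+1×82] = 2×140 mm, A_gv = 2240, A_nv = 2×(140 − 1.5×32)×8 = 1472 mm²; tension across gage: (98 − 1×32)×8 = 528 mm². R_n = min(0.6×450×1472, 0.6×300×2240) + 1.0×450×528 = min(397.44, 403.2) + 237.6 = 635.04 kN. φR_n = 0.75 × 635.04 = 476.3 kN.
Governing: min(805.6, 615.6, 615.6, 476.3) = 476.3 kN → block shear.

476.3 kN (block shear governs)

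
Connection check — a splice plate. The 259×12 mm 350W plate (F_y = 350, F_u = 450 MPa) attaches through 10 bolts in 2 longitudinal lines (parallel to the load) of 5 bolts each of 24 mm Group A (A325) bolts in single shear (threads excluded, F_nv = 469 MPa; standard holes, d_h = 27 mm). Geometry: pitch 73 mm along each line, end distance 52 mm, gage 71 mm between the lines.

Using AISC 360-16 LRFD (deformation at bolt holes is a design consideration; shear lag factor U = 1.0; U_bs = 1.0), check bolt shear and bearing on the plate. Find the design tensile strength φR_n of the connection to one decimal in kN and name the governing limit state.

Bolt shear: A_b = π(24)²/4 = 452.39 mm². φR_n = 0.75 × 469 × 452.39 × 10 × 1 = 1591.3 kN.
Bearing (12 mm plate, F_u = 450 MPa): end bolts L_c = 52 − 27/2 = 38.5, R_n = min(1.2×38.5×12×450, 2.4×24×12×450) = 249.48 kN/bolt; interior L_c = 73 − 27 = 46, R_n = 298.08 kN/bolt. φR_n = 0.75 × (2×249.48 + 8×298.08) = 2162.7 kN.
Governing: min(1591.3, 2162.7) = 1591.3 kN → bolt shear.

1591.3 kN (bolt shear governs)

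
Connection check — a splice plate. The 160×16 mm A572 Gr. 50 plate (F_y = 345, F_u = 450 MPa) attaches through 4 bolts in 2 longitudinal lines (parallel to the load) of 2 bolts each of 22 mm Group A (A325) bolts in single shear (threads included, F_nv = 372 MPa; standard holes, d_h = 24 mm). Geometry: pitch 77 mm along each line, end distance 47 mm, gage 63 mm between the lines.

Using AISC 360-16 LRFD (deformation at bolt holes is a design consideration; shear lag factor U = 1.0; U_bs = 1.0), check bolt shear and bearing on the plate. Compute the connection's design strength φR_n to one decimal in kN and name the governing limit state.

424.2 kN (bolt shear governs)

Bolt shear: A_b = π(22)²/4 = 380.13 mm². φR_n = 0.75 × 372 × 380.13 × 4 × 1 = 424.2 kN.
Bearing (16 mm plate, F_u = 450 MPa): end bolts L_c = 47 − 24/2 = 35, R_n = min(1.2×35×16×450, 2.4×22×16×450) = 302.4 kN/bolt; interior L_c = 77 − 24 = 53, R_n = 380.16 kN/bolt. φR_n = 0.75 × (2×302.4 + 2×380.16) = 1023.8 kN.
Governing: min(424.2, 1023.8) = 424.2 kN → bolt shear.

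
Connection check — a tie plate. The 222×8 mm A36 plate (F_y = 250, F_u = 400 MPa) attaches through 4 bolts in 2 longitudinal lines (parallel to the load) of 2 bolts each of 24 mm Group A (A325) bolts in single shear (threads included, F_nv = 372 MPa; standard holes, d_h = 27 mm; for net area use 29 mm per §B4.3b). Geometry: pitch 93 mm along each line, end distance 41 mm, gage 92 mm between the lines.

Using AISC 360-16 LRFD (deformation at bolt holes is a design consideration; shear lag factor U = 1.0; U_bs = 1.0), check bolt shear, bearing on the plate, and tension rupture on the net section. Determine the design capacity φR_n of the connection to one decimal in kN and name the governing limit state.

Bolt shear: A_b = π(24)²/4 = 452.39 mm². φR_n = 0.75 × 372 × 452.39 × 4 × 1 = 504.9 kN.
Bearing (8 mm plate, F_u = 400 MPa): end bolts L_c = 41 − 27/2 = 27.5, R_n = min(1.2×27.5×8×400, 2.4×24×8×400) = 105.6 kN/bolt; interior L_c = 93 − 27 = 66, R_n = 184.32 kN/bolt. φR_n = 0.75 × (2×105.6 + 2×184.32) = 434.9 kN.
Tension rupture (net): A_n = (222 − 2×29)×8 = 1312 mm² (U = 1.0, A_e = A_n). φR_n = 0.75 × 400 × 1312 = 393.6 kN.
Governing: min(504.9, 434.9, 393.6) = 393.6 kN → net-section rupture.

393.6 kN (net-section rupture governs)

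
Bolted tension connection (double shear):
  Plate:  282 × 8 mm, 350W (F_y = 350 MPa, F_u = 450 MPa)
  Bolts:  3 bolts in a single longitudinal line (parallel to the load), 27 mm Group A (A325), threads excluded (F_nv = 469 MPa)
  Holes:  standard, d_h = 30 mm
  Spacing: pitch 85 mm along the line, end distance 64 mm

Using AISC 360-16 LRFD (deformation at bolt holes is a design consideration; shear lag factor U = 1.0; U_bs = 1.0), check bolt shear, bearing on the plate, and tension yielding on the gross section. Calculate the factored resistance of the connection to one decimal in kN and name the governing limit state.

Bolt shear: A_b = π(27)²/4 = 572.56 mm². φR_n = 0.75 × 469 × 572.56 × 3 × 2 = 1208.4 kN.
Bearing (8 mm plate, F_u = 450 MPa): end bolts L_c = 64 − 30/2 = 49, R_n = min(1.2×49×8×450, 2.4×27×8×450) = 211.68 kN/bolt; interior L_c = 85 − 30 = 55, R_n = 233.28 kN/bolt. φR_n = 0.75 × (1×211.68 + 2×233.28) = 508.7 kN.
Tension yield (gross): A_g = 282×8 = 2256 mm². φR_n = 0.90 × 350 × 2256 = 710.6 kN.
Governing: min(1208.4, 508.7, 710.6) = 508.7 kN → bearing.

508.7 kN (bearing governs)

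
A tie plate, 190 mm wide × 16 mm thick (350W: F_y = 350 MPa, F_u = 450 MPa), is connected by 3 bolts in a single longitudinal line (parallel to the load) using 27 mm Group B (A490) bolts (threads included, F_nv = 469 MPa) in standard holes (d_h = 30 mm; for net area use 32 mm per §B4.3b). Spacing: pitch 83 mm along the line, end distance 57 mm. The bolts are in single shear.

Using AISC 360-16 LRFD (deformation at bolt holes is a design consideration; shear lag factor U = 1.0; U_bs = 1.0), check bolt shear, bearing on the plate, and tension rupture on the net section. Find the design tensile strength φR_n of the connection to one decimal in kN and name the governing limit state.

604.2 kN (bolt shear governs)

Bolt shear: A_b = π(27)²/4 = 572.56 mm². φR_n = 0.75 × 469 × 572.56 × 3 × 1 = 604.2 kN.
Bearing (16 mm plate, F_u = 450 MPa): end bolts L_c = 57 − 30/2 = 42, R_n = min(1.2×42×16×450, 2.4×27×16×450) = 362.88 kN/bolt; interior L_c = 83 − 30 = 53, R_n = 457.92 kN/bolt. φR_n = 0.75 × (1×362.88 + 2×457.92) = 959.0 kN.
Tension rupture (net): A_n = (190 − 1×32)×16 = 2528 mm² (U = 1.0, A_e = A_n). φR_n = 0.75 × 450 × 2528 = 853.2 kN.
Governing: min(604.2, 959.0, 853.2) = 604.2 kN → bolt shear.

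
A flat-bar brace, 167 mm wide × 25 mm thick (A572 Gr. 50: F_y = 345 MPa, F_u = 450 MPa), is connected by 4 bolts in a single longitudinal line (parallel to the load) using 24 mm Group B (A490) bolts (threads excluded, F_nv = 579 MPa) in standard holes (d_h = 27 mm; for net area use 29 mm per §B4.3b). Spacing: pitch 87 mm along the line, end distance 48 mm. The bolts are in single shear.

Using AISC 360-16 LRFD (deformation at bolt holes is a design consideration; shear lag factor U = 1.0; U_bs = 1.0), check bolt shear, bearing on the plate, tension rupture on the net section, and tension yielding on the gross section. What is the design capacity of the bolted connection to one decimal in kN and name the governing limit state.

785.8 kN (bolt shear governs)

Bolt shear: A_b = π(24)²/4 = 452.39 mm². φR_n = 0.75 × 579 × 452.39 × 4 × 1 = 785.8 kN.
Bearing (25 mm plate, F_u = 450 MPa): end bolts L_c = 48 − 27/2 = 34.5, R_n = min(1.2×34.5×25×450, 2.4×24×25×450) = 465.75 kN/bolt; interior L_c = 87 − 27 = 60, R_n = 648 kN/bolt. φR_n = 0.75 × (1×465.75 + 3×648) = 1807.3 kN.
Tension rupture (net): A_n = (167 − 1×29)×25 = 3450 mm² (U = 1.0, A_e = A_n). φR_n = 0.75 × 450 × 3450 = 1164.4 kN.
Tension yield (gross): A_g = 167×25 = 4175 mm². φR_n = 0.90 × 345 × 4175 = 1296.3 kN.
Governing: min(785.8, 1807.3, 1164.4, 1296.3) = 785.8 kN → bolt shear.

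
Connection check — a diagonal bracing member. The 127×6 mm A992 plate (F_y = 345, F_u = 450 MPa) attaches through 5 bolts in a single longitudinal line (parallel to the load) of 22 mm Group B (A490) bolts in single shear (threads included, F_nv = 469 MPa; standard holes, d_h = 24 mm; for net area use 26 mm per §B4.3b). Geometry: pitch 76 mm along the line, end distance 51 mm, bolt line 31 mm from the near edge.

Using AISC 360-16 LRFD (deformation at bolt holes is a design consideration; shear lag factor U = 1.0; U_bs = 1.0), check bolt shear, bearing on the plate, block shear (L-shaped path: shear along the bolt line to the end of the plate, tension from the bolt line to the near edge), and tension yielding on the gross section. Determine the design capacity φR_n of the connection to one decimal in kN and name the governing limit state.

236.6 kN (gross-section yield governs)

Bolt shear: A_b = π(22)²/4 = 380.13 mm². φR_n = 0.75 × 469 × 380.13 × 5 × 1 = 668.6 kN.
Bearing (6 mm plate, F_u = 450 MPa): end bolts L_c = 51 − 24/2 = 39, R_n = min(1.2×39×6×450, 2.4×22×6×450) = 126.36 kN/bolt; interior L_c = 76 − 24 = 52, R_n = 142.56 kN/bolt. φR_n = 0.75 × (1×126.36 + 4×142.56) = 522.5 kN.
Block shear: shear path 1×[51+4×76] = 1×355 mm, A_gv = 2130, A_nv = 1×(355 − 4.5×26)×6 = 1428 mm²; tension to near edge: (31 − 0.5×26)×6 = 108 mm². R_n = min(0.6×450×1428, 0.6×345×2130) + 1.0×450×108 = min(385.56, 440.91) + 48.6 = 434.16 kN. φR_n = 0.75 × 434.16 = 325.6 kN.
Tension yield (gross): A_g = 127×6 = 762 mm². φR_n = 0.90 × 345 × 762 = 236.6 kN.
Governing: min(668.6, 522.5, 325.6, 236.6) = 236.6 kN → gross-section yield.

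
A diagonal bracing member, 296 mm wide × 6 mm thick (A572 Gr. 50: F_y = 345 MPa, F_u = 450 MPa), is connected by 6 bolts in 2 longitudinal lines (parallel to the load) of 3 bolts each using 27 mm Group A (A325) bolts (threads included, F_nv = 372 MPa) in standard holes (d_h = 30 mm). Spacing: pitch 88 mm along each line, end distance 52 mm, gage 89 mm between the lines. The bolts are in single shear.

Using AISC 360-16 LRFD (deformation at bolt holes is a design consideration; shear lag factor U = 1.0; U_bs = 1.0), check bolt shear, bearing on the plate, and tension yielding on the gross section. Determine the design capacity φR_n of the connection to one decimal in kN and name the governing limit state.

551.4 kN (gross-section yield governs)

Bolt shear: A_b = π(27)²/4 = 572.56 mm². φR_n = 0.75 × 372 × 572.56 × 6 × 1 = 958.5 kN.
Bearing (6 mm plate, F_u = 450 MPa): end bolts L_c = 52 − 30/2 = 37, R_n = min(1.2×37×6×450, 2.4×27×6×450) = 119.88 kN/bolt; interior L_c = 88 − 30 = 58, R_n = 174.96 kN/bolt. φR_n = 0.75 × (2×119.88 + 4×174.96) = 704.7 kN.
Tension yield (gross): A_g = 296×6 = 1776 mm². φR_n = 0.90 × 345 × 1776 = 551.4 kN.
Governing: min(958.5, 704.7, 551.4) = 551.4 kN → gross-section yield.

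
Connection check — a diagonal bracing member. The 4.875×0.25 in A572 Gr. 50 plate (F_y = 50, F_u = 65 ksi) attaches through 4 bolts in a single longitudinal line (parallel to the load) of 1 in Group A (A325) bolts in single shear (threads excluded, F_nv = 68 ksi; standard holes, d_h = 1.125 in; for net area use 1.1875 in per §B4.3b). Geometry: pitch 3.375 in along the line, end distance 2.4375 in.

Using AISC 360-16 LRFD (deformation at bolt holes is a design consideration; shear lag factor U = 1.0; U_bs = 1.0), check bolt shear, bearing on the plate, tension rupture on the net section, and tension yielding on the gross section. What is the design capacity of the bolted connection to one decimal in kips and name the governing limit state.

44.9 kips (net-section rupture governs)

Bolt shear: A_b = π(1)²/4 = 0.7854 in². φR_n = 0.75 × 68 × 0.7854 × 4 × 1 = 160.2 kips.
Bearing (0.25 in plate, F_u = 65 ksi): end bolts L_c = 2.4375 − 1.125/2 = 1.875, R_n = min(1.2×1.875×0.25×65, 2.4×1×0.25×65) = 36.563 kips/bolt; interior L_c = 3.375 − 1.125 = 2.25, R_n = 39 kips/bolt. φR_n = 0.75 × (1×36.563 + 3×39) = 115.2 kips.
Tension rupture (net): A_n = (4.875 − 1×1.1875)×0.25 = 0.92188 in² (U = 1.0, A_e = A_n). φR_n = 0.75 × 65 × 0.92188 = 44.9 kips.
Tension yield (gross): A_g = 4.875×0.25 = 1.2188 in². φR_n = 0.90 × 50 × 1.2188 = 54.8 kips.
Governing: min(160.2, 115.2, 44.9, 54.8) = 44.9 kips → net-section rupture.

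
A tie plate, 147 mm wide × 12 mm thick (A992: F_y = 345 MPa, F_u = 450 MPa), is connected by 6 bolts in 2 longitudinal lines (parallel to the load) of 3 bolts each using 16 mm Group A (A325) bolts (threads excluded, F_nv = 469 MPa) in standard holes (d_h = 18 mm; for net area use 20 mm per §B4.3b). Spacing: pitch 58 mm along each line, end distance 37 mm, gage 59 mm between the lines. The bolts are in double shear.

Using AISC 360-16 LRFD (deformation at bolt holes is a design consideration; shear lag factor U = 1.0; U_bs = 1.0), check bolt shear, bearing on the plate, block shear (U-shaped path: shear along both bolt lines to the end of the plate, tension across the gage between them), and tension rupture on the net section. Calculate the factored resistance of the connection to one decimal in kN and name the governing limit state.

433.4 kN (net-section rupture governs)

Bolt shear: A_b = π(16)²/4 = 201.06 mm². φR_n = 0.75 × 469 × 201.06 × 6 × 2 = 848.7 kN.
Bearing (12 mm plate, F_u = 450 MPa): end bolts L_c = 37 − 18/2 = 28, R_n = min(1.2×28×12×450, 2.4×16×12×450) = 181.44 kN/bolt; interior L_c = 58 − 18 = 40, R_n = 207.36 kN/bolt. φR_n = 0.75 × (2×181.44 + 4×207.36) = 894.2 kN.
Block shear: shear path 2×[37+2×58] = 2×153 mm, A_gv = 3672, A_nv = 2×(153 − 2.5×20)×12 = 2472 mm²; tension across gage: (59 − 1×20)×12 = 468 mm². R_n = min(0.6×450×2472, 0.6×345×3672) + 1.0×450×468 = min(667.44, 760.1) + 210.6 = 878.04 kN. φR_n = 0.75 × 878.04 = 658.5 kN.
Tension rupture (net): A_n = (147 − 2×20)×12 = 1284 mm² (U = 1.0, A_e = A_n). φR_n = 0.75 × 450 × 1284 = 433.4 kN.
Governing: min(848.7, 894.2, 658.5, 433.4) = 433.4 kN → net-section rupture.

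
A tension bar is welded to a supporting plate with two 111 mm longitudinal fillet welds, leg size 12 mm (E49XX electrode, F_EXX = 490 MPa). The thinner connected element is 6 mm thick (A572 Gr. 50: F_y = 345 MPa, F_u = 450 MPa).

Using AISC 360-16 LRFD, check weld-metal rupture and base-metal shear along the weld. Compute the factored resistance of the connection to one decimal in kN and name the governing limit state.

269.7 kN (base-metal shear governs)

Weld metal: throat = 0.707×12 = 8.484 mm, L = 2×111 = 222 mm. φR_n = 0.75 × 0.6 × 490 × 8.484 × 222 = 415.3 kN.
Base metal shear (6 mm plate): yield φR_n = 1.0×0.6×345×6×222 = 275.7 kN; rupture φR_n = 0.75×0.6×450×6×222 = 269.7 kN; take 269.7 kN (rupture).
Governing: min(415.3, 269.7) = 269.7 kN → base-metal shear.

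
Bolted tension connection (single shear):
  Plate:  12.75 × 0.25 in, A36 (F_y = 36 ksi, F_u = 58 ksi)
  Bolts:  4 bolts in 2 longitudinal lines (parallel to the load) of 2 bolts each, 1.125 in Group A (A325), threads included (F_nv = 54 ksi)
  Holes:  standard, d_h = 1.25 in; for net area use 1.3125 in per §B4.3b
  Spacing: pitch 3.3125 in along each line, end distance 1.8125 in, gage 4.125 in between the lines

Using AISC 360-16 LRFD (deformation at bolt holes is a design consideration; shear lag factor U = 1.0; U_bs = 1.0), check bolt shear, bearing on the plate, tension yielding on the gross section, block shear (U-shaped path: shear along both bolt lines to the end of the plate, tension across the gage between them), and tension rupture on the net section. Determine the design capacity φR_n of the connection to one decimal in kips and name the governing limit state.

71.8 kips (block shear governs)

Bolt shear: A_b = π(1.125)²/4 = 0.99402 in². φR_n = 0.75 × 54 × 0.99402 × 4 × 1 = 161.0 kips.
Bearing (0.25 in plate, F_u = 58 ksi): end bolts L_c = 1.8125 − 1.25/2 = 1.1875, R_n = min(1.2×1.1875×0.25×58, 2.4×1.125×0.25×58) = 20.663 kips/bolt; interior L_c = 3.3125 − 1.25 = 2.0625, R_n = 35.888 kips/bolt. φR_n = 0.75 × (2×20.663 + 2×35.888) = 84.8 kips.
Tension yield (gross): A_g = 12.75×0.25 = 3.1875 in². φR_n = 0.90 × 36 × 3.1875 = 103.3 kips.
Block shear: shear path 2×[1.8125+1×3.3125] = 2×5.125 in, A_gv = 2.5625, A_nv = 2×(5.125 − 1.5×1.3125)×0.25 = 1.5781 in²; tension across gage: (4.125 − 1×1.3125)×0.25 = 0.70313 in². R_n = min(0.6×58×1.5781, 0.6×36×2.5625) + 1.0×58×0.70313 = min(54.918, 55.35) + 40.782 = 95.7 kips. φR_n = 0.75 × 95.7 = 71.8 kips.
Tension rupture (net): A_n = (12.75 − 2×1.3125)×0.25 = 2.5313 in² (U = 1.0, A_e = A_n). φR_n = 0.75 × 58 × 2.5313 = 110.1 kips.
Governing: min(161.0, 84.8, 103.3, 71.8, 110.1) = 71.8 kips → block shear.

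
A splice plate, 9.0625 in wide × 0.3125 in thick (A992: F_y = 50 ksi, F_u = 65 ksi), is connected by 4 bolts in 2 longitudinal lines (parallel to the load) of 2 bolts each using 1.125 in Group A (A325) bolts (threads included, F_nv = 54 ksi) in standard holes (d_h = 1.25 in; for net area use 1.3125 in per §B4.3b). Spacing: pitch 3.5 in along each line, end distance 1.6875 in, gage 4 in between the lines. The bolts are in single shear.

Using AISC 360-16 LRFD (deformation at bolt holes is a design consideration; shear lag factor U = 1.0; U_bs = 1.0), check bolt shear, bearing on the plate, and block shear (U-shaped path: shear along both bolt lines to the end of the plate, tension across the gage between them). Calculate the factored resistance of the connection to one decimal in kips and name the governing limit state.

99.8 kips (block shear governs)

Bolt shear: A_b = π(1.125)²/4 = 0.99402 in². φR_n = 0.75 × 54 × 0.99402 × 4 × 1 = 161.0 kips.
Bearing (0.3125 in plate, F_u = 65 ksi): end bolts L_c = 1.6875 − 1.25/2 = 1.0625, R_n = min(1.2×1.0625×0.3125×65, 2.4×1.125×0.3125×65) = 25.898 kips/bolt; interior L_c = 3.5 − 1.25 = 2.25, R_n = 54.844 kips/bolt. φR_n = 0.75 × (2×25.898 + 2×54.844) = 121.1 kips.
Block shear: shear path 2×[1.6875+1×3.5] = 2×5.1875 in, A_gv = 3.2422, A_nv = 2×(5.1875 − 1.5×1.3125)×0.3125 = 2.0117 in²; tension across gage: (4 − 1×1.3125)×0.3125 = 0.83984 in². R_n = min(0.6×65×2.0117, 0.6×50×3.2422) + 1.0×65×0.83984 = min(78.456, 97.266) + 54.59 = 133.05 kips. φR_n = 0.75 × 133.05 = 99.8 kips.
Governing: min(161.0, 121.1, 99.8) = 99.8 kips → block shear.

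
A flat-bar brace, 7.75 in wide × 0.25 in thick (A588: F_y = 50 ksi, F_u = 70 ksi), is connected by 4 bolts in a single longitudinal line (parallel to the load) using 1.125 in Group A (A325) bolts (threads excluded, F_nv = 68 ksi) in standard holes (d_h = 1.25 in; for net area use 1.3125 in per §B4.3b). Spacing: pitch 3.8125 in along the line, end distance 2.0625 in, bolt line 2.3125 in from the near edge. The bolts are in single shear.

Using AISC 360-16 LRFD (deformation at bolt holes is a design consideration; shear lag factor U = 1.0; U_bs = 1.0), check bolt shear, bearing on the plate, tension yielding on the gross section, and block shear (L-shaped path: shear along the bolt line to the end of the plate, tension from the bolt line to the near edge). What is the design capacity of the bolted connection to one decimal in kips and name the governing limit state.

87.2 kips (gross-section yield governs)

Bolt shear: A_b = π(1.125)²/4 = 0.99402 in². φR_n = 0.75 × 68 × 0.99402 × 4 × 1 = 202.8 kips.
Bearing (0.25 in plate, F_u = 70 ksi): end bolts L_c = 2.0625 − 1.25/2 = 1.4375, R_n = min(1.2×1.4375×0.25×70, 2.4×1.125×0.25×70) = 30.188 kips/bolt; interior L_c = 3.8125 − 1.25 = 2.5625, R_n = 47.25 kips/bolt. φR_n = 0.75 × (1×30.188 + 3×47.25) = 129.0 kips.
Tension yield (gross): A_g = 7.75×0.25 = 1.9375 in². φR_n = 0.90 × 50 × 1.9375 = 87.2 kips.
Block shear: shear path 1×[2.0625+3×3.8125] = 1×13.5 in, A_gv = 3.375, A_nv = 1×(13.5 − 3.5×1.3125)×0.25 = 2.2266 in²; tension to near edge: (2.3125 − 0.5×1.3125)×0.25 = 0.41406 in². R_n = min(0.6×70×2.2266, 0.6×50×3.375) + 1.0×70×0.41406 = min(93.517, 101.25) + 28.984 = 122.5 kips. φR_n = 0.75 × 122.5 = 91.9 kips.
Governing: min(202.8, 129.0, 87.2, 91.9) = 87.2 kips → gross-section yield.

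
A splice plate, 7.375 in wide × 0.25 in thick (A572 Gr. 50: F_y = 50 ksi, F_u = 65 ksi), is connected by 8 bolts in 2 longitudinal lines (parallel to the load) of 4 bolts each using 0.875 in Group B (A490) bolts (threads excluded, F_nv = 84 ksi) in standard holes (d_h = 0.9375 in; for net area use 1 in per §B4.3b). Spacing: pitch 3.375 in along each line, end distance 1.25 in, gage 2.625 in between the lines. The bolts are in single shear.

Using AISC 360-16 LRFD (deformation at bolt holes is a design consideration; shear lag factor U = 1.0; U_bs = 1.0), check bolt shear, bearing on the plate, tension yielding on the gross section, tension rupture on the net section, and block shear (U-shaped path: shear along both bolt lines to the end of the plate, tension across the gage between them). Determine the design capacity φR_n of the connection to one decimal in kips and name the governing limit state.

Bolt shear: A_b = π(0.875)²/4 = 0.60132 in². φR_n = 0.75 × 84 × 0.60132 × 8 × 1 = 303.1 kips.
Bearing (0.25 in plate, F_u = 65 ksi): end bolts L_c = 1.25 − 0.9375/2 = 0.78125, R_n = min(1.2×0.78125×0.25×65, 2.4×0.875×0.25×65) = 15.234 kips/bolt; interior L_c = 3.375 − 0.9375 = 2.4375, R_n = 34.125 kips/bolt. φR_n = 0.75 × (2×15.234 + 6×34.125) = 176.4 kips.
Tension yield (gross): A_g = 7.375×0.25 = 1.8438 in². φR_n = 0.90 × 50 × 1.8438 = 83.0 kips.
Tension rupture (net): A_n = (7.375 − 2×1)×0.25 = 1.3438 in² (U = 1.0, A_e = A_n). φR_n = 0.75 × 65 × 1.3438 = 65.5 kips.
Block shear: shear path 2×[1.25+3×3.375] = 2×11.375 in, A_gv = 5.6875, A_nv = 2×(11.375 − 3.5×1)×0.25 = 3.9375 in²; tension across gage: (2.625 − 1×1)×0.25 = 0.40625 in². R_n = min(0.6×65×3.9375, 0.6×50×5.6875) + 1.0×65×0.40625 = min(153.56, 170.63) + 26.406 = 179.97 kips. φR_n = 0.75 × 179.97 = 135.0 kips.
Governing: min(303.1, 176.4, 83.0, 65.5, 135.0) = 65.5 kips → net-section rupture.

65.5 kips (net-section rupture governs)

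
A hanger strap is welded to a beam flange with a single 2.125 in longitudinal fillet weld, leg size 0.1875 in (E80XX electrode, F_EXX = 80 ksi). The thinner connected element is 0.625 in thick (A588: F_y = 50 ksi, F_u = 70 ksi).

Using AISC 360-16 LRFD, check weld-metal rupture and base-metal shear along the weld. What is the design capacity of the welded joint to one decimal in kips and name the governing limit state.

10.1 kips (weld metal governs)

Weld metal: throat = 0.707×0.1875 = 0.13256 in, L = 2.125 in. φR_n = 0.75 × 0.6 × 80 × 0.13256 × 2.125 = 10.1 kips.
Base metal shear (0.625 in plate): yield φR_n = 1.0×0.6×50×0.625×2.125 = 39.8 kips; rupture φR_n = 0.75×0.6×70×0.625×2.125 = 41.8 kips; take 39.8 kips (yield).
Governing: min(10.1, 39.8) = 10.1 kips → weld metal.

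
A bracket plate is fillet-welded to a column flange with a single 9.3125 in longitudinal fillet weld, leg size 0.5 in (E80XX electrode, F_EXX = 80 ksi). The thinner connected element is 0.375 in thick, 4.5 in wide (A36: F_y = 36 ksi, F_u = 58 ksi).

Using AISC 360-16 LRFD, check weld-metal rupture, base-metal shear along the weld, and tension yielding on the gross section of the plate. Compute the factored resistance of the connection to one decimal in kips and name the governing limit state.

54.7 kips (gross-section yield governs)

Weld metal: throat = 0.707×0.5 = 0.3535 in, L = 9.3125 in. φR_n = 0.75 × 0.6 × 80 × 0.3535 × 9.3125 = 118.5 kips.
Base metal shear (0.375 in plate): yield φR_n = 1.0×0.6×36×0.375×9.3125 = 75.4 kips; rupture φR_n = 0.75×0.6×58×0.375×9.3125 = 91.1 kips; take 75.4 kips (yield).
Tension yield (gross): A_g = 4.5×0.375 = 1.6875 in². φR_n = 0.90 × 36 × 1.6875 = 54.7 kips.
Governing: min(118.5, 75.4, 54.7) = 54.7 kips → gross-section yield.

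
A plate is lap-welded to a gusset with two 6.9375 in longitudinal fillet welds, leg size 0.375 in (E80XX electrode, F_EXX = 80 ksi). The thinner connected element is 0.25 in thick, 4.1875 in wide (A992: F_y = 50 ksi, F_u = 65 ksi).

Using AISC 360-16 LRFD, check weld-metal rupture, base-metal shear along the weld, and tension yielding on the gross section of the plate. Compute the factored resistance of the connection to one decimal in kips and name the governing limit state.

Weld metal: throat = 0.707×0.375 = 0.26513 in, L = 2×6.9375 = 13.875 in. φR_n = 0.75 × 0.6 × 80 × 0.26513 × 13.875 = 132.4 kips.
Base metal shear (0.25 in plate): yield φR_n = 1.0×0.6×50×0.25×13.875 = 104.1 kips; rupture φR_n = 0.75×0.6×65×0.25×13.875 = 101.5 kips; take 101.5 kips (rupture).
Tension yield (gross): A_g = 4.1875×0.25 = 1.0469 in². φR_n = 0.90 × 50 × 1.0469 = 47.1 kips.
Governing: min(132.4, 101.5, 47.1) = 47.1 kips → gross-section yield.

47.1 kips (gross-section yield governs)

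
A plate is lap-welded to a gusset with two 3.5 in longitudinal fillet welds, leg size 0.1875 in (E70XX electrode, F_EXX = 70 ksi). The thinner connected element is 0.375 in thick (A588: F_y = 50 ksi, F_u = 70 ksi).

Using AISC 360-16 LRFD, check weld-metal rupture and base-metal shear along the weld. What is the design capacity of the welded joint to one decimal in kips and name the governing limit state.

Weld metal: throat = 0.707×0.1875 = 0.13256 in, L = 2×3.5 = 7 in. φR_n = 0.75 × 0.6 × 70 × 0.13256 × 7 = 29.2 kips.
Base metal shear (0.375 in plate): yield φR_n = 1.0×0.6×50×0.375×7 = 78.8 kips; rupture φR_n = 0.75×0.6×70×0.375×7 = 82.7 kips; take 78.8 kips (yield).
Governing: min(29.2, 78.8) = 29.2 kips → weld metal.

29.2 kips (weld metal governs)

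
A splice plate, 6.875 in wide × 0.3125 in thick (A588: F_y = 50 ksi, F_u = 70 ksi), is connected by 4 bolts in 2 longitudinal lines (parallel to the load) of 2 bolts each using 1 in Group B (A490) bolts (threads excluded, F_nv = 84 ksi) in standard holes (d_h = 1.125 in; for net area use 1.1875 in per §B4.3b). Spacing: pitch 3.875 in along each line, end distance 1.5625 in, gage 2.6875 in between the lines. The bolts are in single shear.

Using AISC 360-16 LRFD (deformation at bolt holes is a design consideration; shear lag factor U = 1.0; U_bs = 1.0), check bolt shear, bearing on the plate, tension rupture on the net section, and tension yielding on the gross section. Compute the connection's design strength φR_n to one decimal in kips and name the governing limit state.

73.8 kips (net-section rupture governs)

Bolt shear: A_b = π(1)²/4 = 0.7854 in². φR_n = 0.75 × 84 × 0.7854 × 4 × 1 = 197.9 kips.
Bearing (0.3125 in plate, F_u = 70 ksi): end bolts L_c = 1.5625 − 1.125/2 = 1, R_n = min(1.2×1×0.3125×70, 2.4×1×0.3125×70) = 26.25 kips/bolt; interior L_c = 3.875 − 1.125 = 2.75, R_n = 52.5 kips/bolt. φR_n = 0.75 × (2×26.25 + 2×52.5) = 118.1 kips.
Tension rupture (net): A_n = (6.875 − 2×1.1875)×0.3125 = 1.4063 in² (U = 1.0, A_e = A_n). φR_n = 0.75 × 70 × 1.4063 = 73.8 kips.
Tension yield (gross): A_g = 6.875×0.3125 = 2.1484 in². φR_n = 0.90 × 50 × 2.1484 = 96.7 kips.
Governing: min(197.9, 118.1, 73.8, 96.7) = 73.8 kips → net-section rupture.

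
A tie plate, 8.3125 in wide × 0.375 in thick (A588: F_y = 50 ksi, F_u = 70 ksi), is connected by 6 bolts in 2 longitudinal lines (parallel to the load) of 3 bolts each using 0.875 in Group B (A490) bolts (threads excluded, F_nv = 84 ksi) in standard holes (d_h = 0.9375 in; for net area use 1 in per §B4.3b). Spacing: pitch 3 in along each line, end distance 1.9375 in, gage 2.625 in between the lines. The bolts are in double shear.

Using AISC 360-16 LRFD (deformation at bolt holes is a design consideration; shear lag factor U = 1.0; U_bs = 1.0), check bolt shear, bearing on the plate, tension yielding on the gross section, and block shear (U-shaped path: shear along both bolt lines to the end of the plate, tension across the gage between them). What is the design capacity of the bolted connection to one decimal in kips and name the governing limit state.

Bolt shear: A_b = π(0.875)²/4 = 0.60132 in². φR_n = 0.75 × 84 × 0.60132 × 6 × 2 = 454.6 kips.
Bearing (0.375 in plate, F_u = 70 ksi): end bolts L_c = 1.9375 − 0.9375/2 = 1.46875, R_n = min(1.2×1.46875×0.375×70, 2.4×0.875×0.375×70) = 46.266 kips/bolt; interior L_c = 3 − 0.9375 = 2.0625, R_n = 55.125 kips/bolt. φR_n = 0.75 × (2×46.266 + 4×55.125) = 234.8 kips.
Tension yield (gross): A_g = 8.3125×0.375 = 3.1172 in². φR_n = 0.90 × 50 × 3.1172 = 140.3 kips.
Block shear: shear path 2×[1.9375+2×3] = 2×7.9375 in, A_gv = 5.9531, A_nv = 2×(7.9375 − 2.5×1)×0.375 = 4.0781 in²; tension across gage: (2.625 − 1×1)×0.375 = 0.60938 in². R_n = min(0.6×70×4.0781, 0.6×50×5.9531) + 1.0×70×0.60938 = min(171.28, 178.59) + 42.657 = 213.94 kips. φR_n = 0.75 × 213.94 = 160.5 kips.
Governing: min(454.6, 234.8, 140.3, 160.5) = 140.3 kips → gross-section yield.

140.3 kips (gross-section yield governs)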